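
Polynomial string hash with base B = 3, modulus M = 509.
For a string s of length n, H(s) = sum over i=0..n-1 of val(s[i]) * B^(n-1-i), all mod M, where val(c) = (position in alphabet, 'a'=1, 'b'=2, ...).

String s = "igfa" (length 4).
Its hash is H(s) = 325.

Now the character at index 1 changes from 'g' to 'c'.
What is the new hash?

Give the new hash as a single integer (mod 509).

Answer: 289

Derivation:
val('g') = 7, val('c') = 3
Position k = 1, exponent = n-1-k = 2
B^2 mod M = 3^2 mod 509 = 9
Delta = (3 - 7) * 9 mod 509 = 473
New hash = (325 + 473) mod 509 = 289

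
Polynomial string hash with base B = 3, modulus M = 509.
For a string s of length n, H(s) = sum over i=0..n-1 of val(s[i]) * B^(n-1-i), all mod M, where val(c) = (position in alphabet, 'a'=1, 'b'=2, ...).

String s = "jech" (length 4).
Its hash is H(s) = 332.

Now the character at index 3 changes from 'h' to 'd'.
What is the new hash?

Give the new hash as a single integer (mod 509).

Answer: 328

Derivation:
val('h') = 8, val('d') = 4
Position k = 3, exponent = n-1-k = 0
B^0 mod M = 3^0 mod 509 = 1
Delta = (4 - 8) * 1 mod 509 = 505
New hash = (332 + 505) mod 509 = 328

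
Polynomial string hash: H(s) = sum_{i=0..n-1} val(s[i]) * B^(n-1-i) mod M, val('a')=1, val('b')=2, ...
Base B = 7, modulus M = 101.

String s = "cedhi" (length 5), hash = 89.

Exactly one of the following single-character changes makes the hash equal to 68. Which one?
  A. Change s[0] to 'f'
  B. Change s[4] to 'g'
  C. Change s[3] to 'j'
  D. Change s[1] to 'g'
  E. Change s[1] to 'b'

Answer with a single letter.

Answer: D

Derivation:
Option A: s[0]='c'->'f', delta=(6-3)*7^4 mod 101 = 32, hash=89+32 mod 101 = 20
Option B: s[4]='i'->'g', delta=(7-9)*7^0 mod 101 = 99, hash=89+99 mod 101 = 87
Option C: s[3]='h'->'j', delta=(10-8)*7^1 mod 101 = 14, hash=89+14 mod 101 = 2
Option D: s[1]='e'->'g', delta=(7-5)*7^3 mod 101 = 80, hash=89+80 mod 101 = 68 <-- target
Option E: s[1]='e'->'b', delta=(2-5)*7^3 mod 101 = 82, hash=89+82 mod 101 = 70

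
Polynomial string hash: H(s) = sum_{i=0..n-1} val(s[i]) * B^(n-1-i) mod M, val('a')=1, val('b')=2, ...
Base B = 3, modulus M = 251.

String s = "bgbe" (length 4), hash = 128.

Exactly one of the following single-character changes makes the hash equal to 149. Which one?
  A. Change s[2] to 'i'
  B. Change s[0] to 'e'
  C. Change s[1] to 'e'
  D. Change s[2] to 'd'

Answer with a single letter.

Answer: A

Derivation:
Option A: s[2]='b'->'i', delta=(9-2)*3^1 mod 251 = 21, hash=128+21 mod 251 = 149 <-- target
Option B: s[0]='b'->'e', delta=(5-2)*3^3 mod 251 = 81, hash=128+81 mod 251 = 209
Option C: s[1]='g'->'e', delta=(5-7)*3^2 mod 251 = 233, hash=128+233 mod 251 = 110
Option D: s[2]='b'->'d', delta=(4-2)*3^1 mod 251 = 6, hash=128+6 mod 251 = 134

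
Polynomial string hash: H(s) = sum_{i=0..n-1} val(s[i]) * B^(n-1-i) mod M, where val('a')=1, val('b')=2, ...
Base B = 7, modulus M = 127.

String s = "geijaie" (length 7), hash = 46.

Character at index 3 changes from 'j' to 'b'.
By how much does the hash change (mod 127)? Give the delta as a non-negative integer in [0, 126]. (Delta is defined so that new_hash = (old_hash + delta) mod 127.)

Answer: 50

Derivation:
Delta formula: (val(new) - val(old)) * B^(n-1-k) mod M
  val('b') - val('j') = 2 - 10 = -8
  B^(n-1-k) = 7^3 mod 127 = 89
  Delta = -8 * 89 mod 127 = 50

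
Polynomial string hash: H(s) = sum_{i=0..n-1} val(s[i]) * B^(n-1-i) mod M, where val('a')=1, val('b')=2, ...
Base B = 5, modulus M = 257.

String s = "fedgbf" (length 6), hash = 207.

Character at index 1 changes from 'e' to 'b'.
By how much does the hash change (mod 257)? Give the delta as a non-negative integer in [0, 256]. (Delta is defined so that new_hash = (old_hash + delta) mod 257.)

Delta formula: (val(new) - val(old)) * B^(n-1-k) mod M
  val('b') - val('e') = 2 - 5 = -3
  B^(n-1-k) = 5^4 mod 257 = 111
  Delta = -3 * 111 mod 257 = 181

Answer: 181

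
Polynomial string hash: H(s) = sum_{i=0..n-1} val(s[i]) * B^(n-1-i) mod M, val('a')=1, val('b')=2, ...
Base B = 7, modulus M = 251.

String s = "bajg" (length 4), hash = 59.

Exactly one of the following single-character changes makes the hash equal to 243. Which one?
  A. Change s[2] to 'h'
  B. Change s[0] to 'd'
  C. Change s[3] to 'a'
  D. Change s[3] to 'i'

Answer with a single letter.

Option A: s[2]='j'->'h', delta=(8-10)*7^1 mod 251 = 237, hash=59+237 mod 251 = 45
Option B: s[0]='b'->'d', delta=(4-2)*7^3 mod 251 = 184, hash=59+184 mod 251 = 243 <-- target
Option C: s[3]='g'->'a', delta=(1-7)*7^0 mod 251 = 245, hash=59+245 mod 251 = 53
Option D: s[3]='g'->'i', delta=(9-7)*7^0 mod 251 = 2, hash=59+2 mod 251 = 61

Answer: B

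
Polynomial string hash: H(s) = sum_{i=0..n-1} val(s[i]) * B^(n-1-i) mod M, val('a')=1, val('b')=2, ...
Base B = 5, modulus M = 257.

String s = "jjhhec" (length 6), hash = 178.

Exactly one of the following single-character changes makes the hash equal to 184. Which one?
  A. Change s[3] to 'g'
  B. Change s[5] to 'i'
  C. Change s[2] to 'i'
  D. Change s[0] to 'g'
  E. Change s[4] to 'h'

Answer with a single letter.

Answer: B

Derivation:
Option A: s[3]='h'->'g', delta=(7-8)*5^2 mod 257 = 232, hash=178+232 mod 257 = 153
Option B: s[5]='c'->'i', delta=(9-3)*5^0 mod 257 = 6, hash=178+6 mod 257 = 184 <-- target
Option C: s[2]='h'->'i', delta=(9-8)*5^3 mod 257 = 125, hash=178+125 mod 257 = 46
Option D: s[0]='j'->'g', delta=(7-10)*5^5 mod 257 = 134, hash=178+134 mod 257 = 55
Option E: s[4]='e'->'h', delta=(8-5)*5^1 mod 257 = 15, hash=178+15 mod 257 = 193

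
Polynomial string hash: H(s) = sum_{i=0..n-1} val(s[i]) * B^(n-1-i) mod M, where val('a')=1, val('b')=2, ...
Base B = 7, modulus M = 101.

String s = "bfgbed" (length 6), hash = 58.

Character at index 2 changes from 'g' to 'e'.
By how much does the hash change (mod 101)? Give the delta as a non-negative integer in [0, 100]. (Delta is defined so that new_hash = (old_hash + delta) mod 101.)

Answer: 21

Derivation:
Delta formula: (val(new) - val(old)) * B^(n-1-k) mod M
  val('e') - val('g') = 5 - 7 = -2
  B^(n-1-k) = 7^3 mod 101 = 40
  Delta = -2 * 40 mod 101 = 21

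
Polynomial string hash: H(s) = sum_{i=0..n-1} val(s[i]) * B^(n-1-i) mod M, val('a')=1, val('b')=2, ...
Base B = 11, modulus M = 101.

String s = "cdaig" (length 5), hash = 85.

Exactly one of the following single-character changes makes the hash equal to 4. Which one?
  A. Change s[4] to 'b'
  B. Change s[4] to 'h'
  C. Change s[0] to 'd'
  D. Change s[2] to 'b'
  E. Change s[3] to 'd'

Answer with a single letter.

Option A: s[4]='g'->'b', delta=(2-7)*11^0 mod 101 = 96, hash=85+96 mod 101 = 80
Option B: s[4]='g'->'h', delta=(8-7)*11^0 mod 101 = 1, hash=85+1 mod 101 = 86
Option C: s[0]='c'->'d', delta=(4-3)*11^4 mod 101 = 97, hash=85+97 mod 101 = 81
Option D: s[2]='a'->'b', delta=(2-1)*11^2 mod 101 = 20, hash=85+20 mod 101 = 4 <-- target
Option E: s[3]='i'->'d', delta=(4-9)*11^1 mod 101 = 46, hash=85+46 mod 101 = 30

Answer: D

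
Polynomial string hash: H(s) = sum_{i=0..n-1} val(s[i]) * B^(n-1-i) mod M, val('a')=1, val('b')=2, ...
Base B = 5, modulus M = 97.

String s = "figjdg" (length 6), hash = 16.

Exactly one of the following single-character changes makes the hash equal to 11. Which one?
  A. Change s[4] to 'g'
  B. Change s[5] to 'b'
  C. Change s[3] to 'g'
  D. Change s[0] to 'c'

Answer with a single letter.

Option A: s[4]='d'->'g', delta=(7-4)*5^1 mod 97 = 15, hash=16+15 mod 97 = 31
Option B: s[5]='g'->'b', delta=(2-7)*5^0 mod 97 = 92, hash=16+92 mod 97 = 11 <-- target
Option C: s[3]='j'->'g', delta=(7-10)*5^2 mod 97 = 22, hash=16+22 mod 97 = 38
Option D: s[0]='f'->'c', delta=(3-6)*5^5 mod 97 = 34, hash=16+34 mod 97 = 50

Answer: B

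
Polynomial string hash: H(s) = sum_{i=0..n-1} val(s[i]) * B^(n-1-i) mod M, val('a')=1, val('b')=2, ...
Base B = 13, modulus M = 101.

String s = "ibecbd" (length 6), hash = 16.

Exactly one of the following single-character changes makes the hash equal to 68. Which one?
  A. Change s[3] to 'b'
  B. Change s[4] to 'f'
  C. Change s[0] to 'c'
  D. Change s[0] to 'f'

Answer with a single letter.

Option A: s[3]='c'->'b', delta=(2-3)*13^2 mod 101 = 33, hash=16+33 mod 101 = 49
Option B: s[4]='b'->'f', delta=(6-2)*13^1 mod 101 = 52, hash=16+52 mod 101 = 68 <-- target
Option C: s[0]='i'->'c', delta=(3-9)*13^5 mod 101 = 100, hash=16+100 mod 101 = 15
Option D: s[0]='i'->'f', delta=(6-9)*13^5 mod 101 = 50, hash=16+50 mod 101 = 66

Answer: B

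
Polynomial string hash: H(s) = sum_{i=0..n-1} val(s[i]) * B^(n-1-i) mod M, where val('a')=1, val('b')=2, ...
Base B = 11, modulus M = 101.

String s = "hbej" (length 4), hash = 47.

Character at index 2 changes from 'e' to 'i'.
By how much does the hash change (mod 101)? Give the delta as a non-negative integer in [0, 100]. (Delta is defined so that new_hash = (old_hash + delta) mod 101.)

Answer: 44

Derivation:
Delta formula: (val(new) - val(old)) * B^(n-1-k) mod M
  val('i') - val('e') = 9 - 5 = 4
  B^(n-1-k) = 11^1 mod 101 = 11
  Delta = 4 * 11 mod 101 = 44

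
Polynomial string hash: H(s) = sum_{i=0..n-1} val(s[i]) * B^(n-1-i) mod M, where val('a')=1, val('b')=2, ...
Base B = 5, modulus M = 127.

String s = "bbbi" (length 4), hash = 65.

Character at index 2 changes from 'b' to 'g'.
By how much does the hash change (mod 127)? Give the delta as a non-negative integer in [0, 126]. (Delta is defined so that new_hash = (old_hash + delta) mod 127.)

Answer: 25

Derivation:
Delta formula: (val(new) - val(old)) * B^(n-1-k) mod M
  val('g') - val('b') = 7 - 2 = 5
  B^(n-1-k) = 5^1 mod 127 = 5
  Delta = 5 * 5 mod 127 = 25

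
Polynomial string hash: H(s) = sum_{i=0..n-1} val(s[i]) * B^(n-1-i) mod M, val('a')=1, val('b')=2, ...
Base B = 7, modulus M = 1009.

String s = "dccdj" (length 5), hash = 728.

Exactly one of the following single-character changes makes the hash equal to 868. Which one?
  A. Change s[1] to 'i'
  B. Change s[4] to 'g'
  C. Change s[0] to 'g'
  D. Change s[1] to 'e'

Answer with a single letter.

Option A: s[1]='c'->'i', delta=(9-3)*7^3 mod 1009 = 40, hash=728+40 mod 1009 = 768
Option B: s[4]='j'->'g', delta=(7-10)*7^0 mod 1009 = 1006, hash=728+1006 mod 1009 = 725
Option C: s[0]='d'->'g', delta=(7-4)*7^4 mod 1009 = 140, hash=728+140 mod 1009 = 868 <-- target
Option D: s[1]='c'->'e', delta=(5-3)*7^3 mod 1009 = 686, hash=728+686 mod 1009 = 405

Answer: C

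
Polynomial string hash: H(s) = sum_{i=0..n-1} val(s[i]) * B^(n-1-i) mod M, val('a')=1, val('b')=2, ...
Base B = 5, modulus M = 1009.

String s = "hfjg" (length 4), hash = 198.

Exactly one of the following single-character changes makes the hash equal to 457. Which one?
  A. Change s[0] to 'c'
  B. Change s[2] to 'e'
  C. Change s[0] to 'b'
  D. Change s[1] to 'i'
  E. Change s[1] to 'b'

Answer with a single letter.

Option A: s[0]='h'->'c', delta=(3-8)*5^3 mod 1009 = 384, hash=198+384 mod 1009 = 582
Option B: s[2]='j'->'e', delta=(5-10)*5^1 mod 1009 = 984, hash=198+984 mod 1009 = 173
Option C: s[0]='h'->'b', delta=(2-8)*5^3 mod 1009 = 259, hash=198+259 mod 1009 = 457 <-- target
Option D: s[1]='f'->'i', delta=(9-6)*5^2 mod 1009 = 75, hash=198+75 mod 1009 = 273
Option E: s[1]='f'->'b', delta=(2-6)*5^2 mod 1009 = 909, hash=198+909 mod 1009 = 98

Answer: C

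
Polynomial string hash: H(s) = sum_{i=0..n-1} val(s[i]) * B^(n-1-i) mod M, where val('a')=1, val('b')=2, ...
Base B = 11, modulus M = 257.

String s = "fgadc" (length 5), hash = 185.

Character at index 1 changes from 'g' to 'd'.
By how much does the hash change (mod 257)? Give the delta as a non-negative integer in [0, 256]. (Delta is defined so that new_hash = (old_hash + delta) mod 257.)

Delta formula: (val(new) - val(old)) * B^(n-1-k) mod M
  val('d') - val('g') = 4 - 7 = -3
  B^(n-1-k) = 11^3 mod 257 = 46
  Delta = -3 * 46 mod 257 = 119

Answer: 119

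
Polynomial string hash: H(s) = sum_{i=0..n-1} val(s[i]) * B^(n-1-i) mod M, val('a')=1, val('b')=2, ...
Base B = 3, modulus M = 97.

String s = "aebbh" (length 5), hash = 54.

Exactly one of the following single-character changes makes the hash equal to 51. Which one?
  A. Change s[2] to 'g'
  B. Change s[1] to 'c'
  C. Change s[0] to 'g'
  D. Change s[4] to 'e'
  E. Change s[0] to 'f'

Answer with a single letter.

Answer: D

Derivation:
Option A: s[2]='b'->'g', delta=(7-2)*3^2 mod 97 = 45, hash=54+45 mod 97 = 2
Option B: s[1]='e'->'c', delta=(3-5)*3^3 mod 97 = 43, hash=54+43 mod 97 = 0
Option C: s[0]='a'->'g', delta=(7-1)*3^4 mod 97 = 1, hash=54+1 mod 97 = 55
Option D: s[4]='h'->'e', delta=(5-8)*3^0 mod 97 = 94, hash=54+94 mod 97 = 51 <-- target
Option E: s[0]='a'->'f', delta=(6-1)*3^4 mod 97 = 17, hash=54+17 mod 97 = 71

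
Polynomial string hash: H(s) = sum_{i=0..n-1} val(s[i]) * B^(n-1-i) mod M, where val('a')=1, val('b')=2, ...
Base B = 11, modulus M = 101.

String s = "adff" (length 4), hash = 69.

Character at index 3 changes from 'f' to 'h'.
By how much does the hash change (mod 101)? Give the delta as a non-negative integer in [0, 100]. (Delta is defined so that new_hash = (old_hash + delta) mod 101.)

Delta formula: (val(new) - val(old)) * B^(n-1-k) mod M
  val('h') - val('f') = 8 - 6 = 2
  B^(n-1-k) = 11^0 mod 101 = 1
  Delta = 2 * 1 mod 101 = 2

Answer: 2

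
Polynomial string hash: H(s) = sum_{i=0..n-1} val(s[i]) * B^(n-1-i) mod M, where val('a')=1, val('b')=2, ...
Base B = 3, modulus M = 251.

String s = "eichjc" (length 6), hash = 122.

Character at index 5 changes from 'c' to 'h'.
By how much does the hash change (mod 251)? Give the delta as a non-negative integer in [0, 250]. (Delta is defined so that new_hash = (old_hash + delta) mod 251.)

Answer: 5

Derivation:
Delta formula: (val(new) - val(old)) * B^(n-1-k) mod M
  val('h') - val('c') = 8 - 3 = 5
  B^(n-1-k) = 3^0 mod 251 = 1
  Delta = 5 * 1 mod 251 = 5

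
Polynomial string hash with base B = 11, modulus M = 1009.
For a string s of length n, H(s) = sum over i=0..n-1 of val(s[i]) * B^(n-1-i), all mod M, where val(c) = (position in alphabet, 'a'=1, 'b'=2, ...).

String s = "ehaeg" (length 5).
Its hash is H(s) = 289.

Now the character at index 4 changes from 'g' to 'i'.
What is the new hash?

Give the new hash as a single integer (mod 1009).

Answer: 291

Derivation:
val('g') = 7, val('i') = 9
Position k = 4, exponent = n-1-k = 0
B^0 mod M = 11^0 mod 1009 = 1
Delta = (9 - 7) * 1 mod 1009 = 2
New hash = (289 + 2) mod 1009 = 291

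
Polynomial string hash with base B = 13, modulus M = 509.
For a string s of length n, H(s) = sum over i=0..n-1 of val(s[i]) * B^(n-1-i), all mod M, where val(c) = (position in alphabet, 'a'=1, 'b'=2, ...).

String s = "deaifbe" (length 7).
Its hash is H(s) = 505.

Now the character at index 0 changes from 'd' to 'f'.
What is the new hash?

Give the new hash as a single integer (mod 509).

Answer: 429

Derivation:
val('d') = 4, val('f') = 6
Position k = 0, exponent = n-1-k = 6
B^6 mod M = 13^6 mod 509 = 471
Delta = (6 - 4) * 471 mod 509 = 433
New hash = (505 + 433) mod 509 = 429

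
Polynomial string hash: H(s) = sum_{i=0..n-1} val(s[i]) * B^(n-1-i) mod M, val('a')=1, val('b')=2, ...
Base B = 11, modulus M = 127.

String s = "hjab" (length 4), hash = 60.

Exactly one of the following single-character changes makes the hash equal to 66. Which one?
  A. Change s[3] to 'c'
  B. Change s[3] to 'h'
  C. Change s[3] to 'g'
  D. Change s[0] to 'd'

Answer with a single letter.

Answer: B

Derivation:
Option A: s[3]='b'->'c', delta=(3-2)*11^0 mod 127 = 1, hash=60+1 mod 127 = 61
Option B: s[3]='b'->'h', delta=(8-2)*11^0 mod 127 = 6, hash=60+6 mod 127 = 66 <-- target
Option C: s[3]='b'->'g', delta=(7-2)*11^0 mod 127 = 5, hash=60+5 mod 127 = 65
Option D: s[0]='h'->'d', delta=(4-8)*11^3 mod 127 = 10, hash=60+10 mod 127 = 70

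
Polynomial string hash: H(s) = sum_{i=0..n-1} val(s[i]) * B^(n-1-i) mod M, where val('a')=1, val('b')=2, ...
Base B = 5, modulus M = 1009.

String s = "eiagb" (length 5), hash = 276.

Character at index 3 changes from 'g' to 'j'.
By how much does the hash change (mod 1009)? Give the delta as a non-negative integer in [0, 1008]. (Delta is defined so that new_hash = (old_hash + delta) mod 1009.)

Answer: 15

Derivation:
Delta formula: (val(new) - val(old)) * B^(n-1-k) mod M
  val('j') - val('g') = 10 - 7 = 3
  B^(n-1-k) = 5^1 mod 1009 = 5
  Delta = 3 * 5 mod 1009 = 15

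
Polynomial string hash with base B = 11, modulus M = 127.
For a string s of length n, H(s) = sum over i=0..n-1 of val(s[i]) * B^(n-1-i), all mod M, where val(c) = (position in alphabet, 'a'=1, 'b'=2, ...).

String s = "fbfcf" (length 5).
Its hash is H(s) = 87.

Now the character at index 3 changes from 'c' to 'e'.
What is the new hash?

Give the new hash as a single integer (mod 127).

val('c') = 3, val('e') = 5
Position k = 3, exponent = n-1-k = 1
B^1 mod M = 11^1 mod 127 = 11
Delta = (5 - 3) * 11 mod 127 = 22
New hash = (87 + 22) mod 127 = 109

Answer: 109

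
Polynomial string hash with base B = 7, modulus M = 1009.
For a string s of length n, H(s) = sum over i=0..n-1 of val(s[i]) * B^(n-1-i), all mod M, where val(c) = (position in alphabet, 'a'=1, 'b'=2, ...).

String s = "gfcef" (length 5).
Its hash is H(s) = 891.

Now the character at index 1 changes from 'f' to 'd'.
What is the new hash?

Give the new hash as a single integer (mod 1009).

val('f') = 6, val('d') = 4
Position k = 1, exponent = n-1-k = 3
B^3 mod M = 7^3 mod 1009 = 343
Delta = (4 - 6) * 343 mod 1009 = 323
New hash = (891 + 323) mod 1009 = 205

Answer: 205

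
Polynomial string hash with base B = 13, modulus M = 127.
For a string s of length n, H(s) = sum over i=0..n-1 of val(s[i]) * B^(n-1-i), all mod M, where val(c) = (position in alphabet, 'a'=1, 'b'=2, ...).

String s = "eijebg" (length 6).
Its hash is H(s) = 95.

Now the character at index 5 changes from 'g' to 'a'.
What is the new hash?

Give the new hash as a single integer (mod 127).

Answer: 89

Derivation:
val('g') = 7, val('a') = 1
Position k = 5, exponent = n-1-k = 0
B^0 mod M = 13^0 mod 127 = 1
Delta = (1 - 7) * 1 mod 127 = 121
New hash = (95 + 121) mod 127 = 89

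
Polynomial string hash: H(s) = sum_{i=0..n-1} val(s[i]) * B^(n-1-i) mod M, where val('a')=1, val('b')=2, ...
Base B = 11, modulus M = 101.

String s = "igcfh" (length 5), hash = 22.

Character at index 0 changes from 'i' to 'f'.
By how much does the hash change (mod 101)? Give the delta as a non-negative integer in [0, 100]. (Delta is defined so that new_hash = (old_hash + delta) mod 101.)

Delta formula: (val(new) - val(old)) * B^(n-1-k) mod M
  val('f') - val('i') = 6 - 9 = -3
  B^(n-1-k) = 11^4 mod 101 = 97
  Delta = -3 * 97 mod 101 = 12

Answer: 12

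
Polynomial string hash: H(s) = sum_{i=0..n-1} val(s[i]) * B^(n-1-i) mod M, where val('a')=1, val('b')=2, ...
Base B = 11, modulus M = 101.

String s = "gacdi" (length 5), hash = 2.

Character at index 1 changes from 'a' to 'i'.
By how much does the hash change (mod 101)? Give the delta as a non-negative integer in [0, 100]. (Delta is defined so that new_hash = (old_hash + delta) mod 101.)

Delta formula: (val(new) - val(old)) * B^(n-1-k) mod M
  val('i') - val('a') = 9 - 1 = 8
  B^(n-1-k) = 11^3 mod 101 = 18
  Delta = 8 * 18 mod 101 = 43

Answer: 43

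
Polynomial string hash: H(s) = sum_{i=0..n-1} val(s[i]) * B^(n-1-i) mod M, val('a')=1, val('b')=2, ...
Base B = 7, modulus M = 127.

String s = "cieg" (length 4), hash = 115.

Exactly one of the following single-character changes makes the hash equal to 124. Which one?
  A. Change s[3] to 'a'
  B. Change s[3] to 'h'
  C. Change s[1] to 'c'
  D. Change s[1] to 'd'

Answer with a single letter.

Option A: s[3]='g'->'a', delta=(1-7)*7^0 mod 127 = 121, hash=115+121 mod 127 = 109
Option B: s[3]='g'->'h', delta=(8-7)*7^0 mod 127 = 1, hash=115+1 mod 127 = 116
Option C: s[1]='i'->'c', delta=(3-9)*7^2 mod 127 = 87, hash=115+87 mod 127 = 75
Option D: s[1]='i'->'d', delta=(4-9)*7^2 mod 127 = 9, hash=115+9 mod 127 = 124 <-- target

Answer: D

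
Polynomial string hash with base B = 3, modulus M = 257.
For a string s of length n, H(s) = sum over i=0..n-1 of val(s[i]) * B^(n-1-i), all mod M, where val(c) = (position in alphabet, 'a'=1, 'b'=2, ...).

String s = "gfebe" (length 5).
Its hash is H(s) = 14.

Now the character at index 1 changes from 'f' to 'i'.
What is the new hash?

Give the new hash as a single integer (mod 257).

val('f') = 6, val('i') = 9
Position k = 1, exponent = n-1-k = 3
B^3 mod M = 3^3 mod 257 = 27
Delta = (9 - 6) * 27 mod 257 = 81
New hash = (14 + 81) mod 257 = 95

Answer: 95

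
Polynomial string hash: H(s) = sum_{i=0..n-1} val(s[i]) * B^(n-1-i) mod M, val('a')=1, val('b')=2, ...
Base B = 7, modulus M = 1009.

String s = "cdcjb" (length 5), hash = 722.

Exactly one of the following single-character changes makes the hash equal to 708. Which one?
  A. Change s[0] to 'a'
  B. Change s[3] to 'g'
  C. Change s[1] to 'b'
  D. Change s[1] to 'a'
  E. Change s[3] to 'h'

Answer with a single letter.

Option A: s[0]='c'->'a', delta=(1-3)*7^4 mod 1009 = 243, hash=722+243 mod 1009 = 965
Option B: s[3]='j'->'g', delta=(7-10)*7^1 mod 1009 = 988, hash=722+988 mod 1009 = 701
Option C: s[1]='d'->'b', delta=(2-4)*7^3 mod 1009 = 323, hash=722+323 mod 1009 = 36
Option D: s[1]='d'->'a', delta=(1-4)*7^3 mod 1009 = 989, hash=722+989 mod 1009 = 702
Option E: s[3]='j'->'h', delta=(8-10)*7^1 mod 1009 = 995, hash=722+995 mod 1009 = 708 <-- target

Answer: E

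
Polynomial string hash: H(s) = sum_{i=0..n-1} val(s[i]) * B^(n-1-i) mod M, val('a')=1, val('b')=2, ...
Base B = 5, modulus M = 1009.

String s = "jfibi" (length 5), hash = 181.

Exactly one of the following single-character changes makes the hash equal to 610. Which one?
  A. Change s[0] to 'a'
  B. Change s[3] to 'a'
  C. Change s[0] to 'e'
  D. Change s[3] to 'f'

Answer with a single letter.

Answer: A

Derivation:
Option A: s[0]='j'->'a', delta=(1-10)*5^4 mod 1009 = 429, hash=181+429 mod 1009 = 610 <-- target
Option B: s[3]='b'->'a', delta=(1-2)*5^1 mod 1009 = 1004, hash=181+1004 mod 1009 = 176
Option C: s[0]='j'->'e', delta=(5-10)*5^4 mod 1009 = 911, hash=181+911 mod 1009 = 83
Option D: s[3]='b'->'f', delta=(6-2)*5^1 mod 1009 = 20, hash=181+20 mod 1009 = 201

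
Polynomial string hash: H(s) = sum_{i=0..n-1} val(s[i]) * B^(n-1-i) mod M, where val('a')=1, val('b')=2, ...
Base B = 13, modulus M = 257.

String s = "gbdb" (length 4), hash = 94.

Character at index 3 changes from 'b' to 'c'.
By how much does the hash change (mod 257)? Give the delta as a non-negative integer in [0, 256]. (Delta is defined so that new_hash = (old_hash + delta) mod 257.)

Delta formula: (val(new) - val(old)) * B^(n-1-k) mod M
  val('c') - val('b') = 3 - 2 = 1
  B^(n-1-k) = 13^0 mod 257 = 1
  Delta = 1 * 1 mod 257 = 1

Answer: 1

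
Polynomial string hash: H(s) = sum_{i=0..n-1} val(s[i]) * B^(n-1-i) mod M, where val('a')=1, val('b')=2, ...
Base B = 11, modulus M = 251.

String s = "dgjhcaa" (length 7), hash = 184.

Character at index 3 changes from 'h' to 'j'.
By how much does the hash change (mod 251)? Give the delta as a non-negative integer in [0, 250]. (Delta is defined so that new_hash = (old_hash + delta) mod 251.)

Delta formula: (val(new) - val(old)) * B^(n-1-k) mod M
  val('j') - val('h') = 10 - 8 = 2
  B^(n-1-k) = 11^3 mod 251 = 76
  Delta = 2 * 76 mod 251 = 152

Answer: 152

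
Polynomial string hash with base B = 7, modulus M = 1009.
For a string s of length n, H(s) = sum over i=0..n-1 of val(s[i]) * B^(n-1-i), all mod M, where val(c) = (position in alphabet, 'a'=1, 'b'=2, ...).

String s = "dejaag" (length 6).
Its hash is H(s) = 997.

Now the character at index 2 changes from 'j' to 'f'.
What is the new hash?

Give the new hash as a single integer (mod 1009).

Answer: 634

Derivation:
val('j') = 10, val('f') = 6
Position k = 2, exponent = n-1-k = 3
B^3 mod M = 7^3 mod 1009 = 343
Delta = (6 - 10) * 343 mod 1009 = 646
New hash = (997 + 646) mod 1009 = 634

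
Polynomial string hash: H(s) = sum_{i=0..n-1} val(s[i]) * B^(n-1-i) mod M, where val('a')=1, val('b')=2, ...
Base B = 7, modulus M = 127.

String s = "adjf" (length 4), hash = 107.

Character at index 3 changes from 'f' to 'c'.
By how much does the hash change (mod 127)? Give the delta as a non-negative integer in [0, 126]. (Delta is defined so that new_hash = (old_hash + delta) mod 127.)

Answer: 124

Derivation:
Delta formula: (val(new) - val(old)) * B^(n-1-k) mod M
  val('c') - val('f') = 3 - 6 = -3
  B^(n-1-k) = 7^0 mod 127 = 1
  Delta = -3 * 1 mod 127 = 124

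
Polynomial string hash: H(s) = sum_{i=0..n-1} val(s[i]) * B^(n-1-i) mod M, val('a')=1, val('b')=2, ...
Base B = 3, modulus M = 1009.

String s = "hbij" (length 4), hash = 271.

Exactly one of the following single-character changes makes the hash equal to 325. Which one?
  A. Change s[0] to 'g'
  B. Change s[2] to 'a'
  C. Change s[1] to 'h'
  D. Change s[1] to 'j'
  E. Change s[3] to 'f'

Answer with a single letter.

Answer: C

Derivation:
Option A: s[0]='h'->'g', delta=(7-8)*3^3 mod 1009 = 982, hash=271+982 mod 1009 = 244
Option B: s[2]='i'->'a', delta=(1-9)*3^1 mod 1009 = 985, hash=271+985 mod 1009 = 247
Option C: s[1]='b'->'h', delta=(8-2)*3^2 mod 1009 = 54, hash=271+54 mod 1009 = 325 <-- target
Option D: s[1]='b'->'j', delta=(10-2)*3^2 mod 1009 = 72, hash=271+72 mod 1009 = 343
Option E: s[3]='j'->'f', delta=(6-10)*3^0 mod 1009 = 1005, hash=271+1005 mod 1009 = 267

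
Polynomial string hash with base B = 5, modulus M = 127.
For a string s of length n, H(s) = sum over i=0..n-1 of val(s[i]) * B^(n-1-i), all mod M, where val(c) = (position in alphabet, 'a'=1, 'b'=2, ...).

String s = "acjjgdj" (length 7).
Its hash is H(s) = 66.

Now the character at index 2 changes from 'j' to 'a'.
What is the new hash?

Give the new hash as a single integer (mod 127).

Answer: 29

Derivation:
val('j') = 10, val('a') = 1
Position k = 2, exponent = n-1-k = 4
B^4 mod M = 5^4 mod 127 = 117
Delta = (1 - 10) * 117 mod 127 = 90
New hash = (66 + 90) mod 127 = 29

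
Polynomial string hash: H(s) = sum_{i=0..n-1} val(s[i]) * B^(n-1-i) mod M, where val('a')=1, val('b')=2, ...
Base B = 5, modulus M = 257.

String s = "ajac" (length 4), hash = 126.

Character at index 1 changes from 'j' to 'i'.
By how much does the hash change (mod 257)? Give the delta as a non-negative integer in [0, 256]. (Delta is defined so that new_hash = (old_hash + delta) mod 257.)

Delta formula: (val(new) - val(old)) * B^(n-1-k) mod M
  val('i') - val('j') = 9 - 10 = -1
  B^(n-1-k) = 5^2 mod 257 = 25
  Delta = -1 * 25 mod 257 = 232

Answer: 232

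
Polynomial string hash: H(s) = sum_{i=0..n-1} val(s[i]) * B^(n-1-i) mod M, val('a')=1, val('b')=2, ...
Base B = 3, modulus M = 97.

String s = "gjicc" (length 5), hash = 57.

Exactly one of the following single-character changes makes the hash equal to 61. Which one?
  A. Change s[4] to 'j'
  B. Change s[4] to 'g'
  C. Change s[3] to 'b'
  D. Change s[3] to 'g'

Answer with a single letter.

Option A: s[4]='c'->'j', delta=(10-3)*3^0 mod 97 = 7, hash=57+7 mod 97 = 64
Option B: s[4]='c'->'g', delta=(7-3)*3^0 mod 97 = 4, hash=57+4 mod 97 = 61 <-- target
Option C: s[3]='c'->'b', delta=(2-3)*3^1 mod 97 = 94, hash=57+94 mod 97 = 54
Option D: s[3]='c'->'g', delta=(7-3)*3^1 mod 97 = 12, hash=57+12 mod 97 = 69

Answer: B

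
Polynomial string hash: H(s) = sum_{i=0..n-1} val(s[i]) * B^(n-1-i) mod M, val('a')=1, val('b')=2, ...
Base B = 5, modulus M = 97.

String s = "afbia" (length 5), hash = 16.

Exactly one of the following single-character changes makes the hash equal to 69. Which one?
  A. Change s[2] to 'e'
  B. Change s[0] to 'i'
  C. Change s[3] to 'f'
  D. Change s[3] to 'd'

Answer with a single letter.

Option A: s[2]='b'->'e', delta=(5-2)*5^2 mod 97 = 75, hash=16+75 mod 97 = 91
Option B: s[0]='a'->'i', delta=(9-1)*5^4 mod 97 = 53, hash=16+53 mod 97 = 69 <-- target
Option C: s[3]='i'->'f', delta=(6-9)*5^1 mod 97 = 82, hash=16+82 mod 97 = 1
Option D: s[3]='i'->'d', delta=(4-9)*5^1 mod 97 = 72, hash=16+72 mod 97 = 88

Answer: B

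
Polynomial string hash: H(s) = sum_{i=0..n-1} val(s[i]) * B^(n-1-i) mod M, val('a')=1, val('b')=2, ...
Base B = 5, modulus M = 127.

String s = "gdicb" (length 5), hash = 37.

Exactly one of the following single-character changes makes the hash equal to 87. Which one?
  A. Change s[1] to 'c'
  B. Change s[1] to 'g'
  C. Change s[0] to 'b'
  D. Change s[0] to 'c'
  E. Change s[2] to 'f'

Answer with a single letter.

Answer: C

Derivation:
Option A: s[1]='d'->'c', delta=(3-4)*5^3 mod 127 = 2, hash=37+2 mod 127 = 39
Option B: s[1]='d'->'g', delta=(7-4)*5^3 mod 127 = 121, hash=37+121 mod 127 = 31
Option C: s[0]='g'->'b', delta=(2-7)*5^4 mod 127 = 50, hash=37+50 mod 127 = 87 <-- target
Option D: s[0]='g'->'c', delta=(3-7)*5^4 mod 127 = 40, hash=37+40 mod 127 = 77
Option E: s[2]='i'->'f', delta=(6-9)*5^2 mod 127 = 52, hash=37+52 mod 127 = 89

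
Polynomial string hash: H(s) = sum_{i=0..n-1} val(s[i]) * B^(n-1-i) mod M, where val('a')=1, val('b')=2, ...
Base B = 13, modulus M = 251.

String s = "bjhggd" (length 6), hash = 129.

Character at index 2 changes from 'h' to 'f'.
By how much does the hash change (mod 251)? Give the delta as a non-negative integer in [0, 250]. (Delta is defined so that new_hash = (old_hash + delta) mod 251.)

Answer: 124

Derivation:
Delta formula: (val(new) - val(old)) * B^(n-1-k) mod M
  val('f') - val('h') = 6 - 8 = -2
  B^(n-1-k) = 13^3 mod 251 = 189
  Delta = -2 * 189 mod 251 = 124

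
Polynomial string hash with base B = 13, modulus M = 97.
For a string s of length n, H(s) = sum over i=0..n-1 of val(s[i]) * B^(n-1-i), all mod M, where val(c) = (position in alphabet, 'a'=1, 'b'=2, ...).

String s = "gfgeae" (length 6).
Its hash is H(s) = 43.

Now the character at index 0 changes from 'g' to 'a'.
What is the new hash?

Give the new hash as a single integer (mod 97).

val('g') = 7, val('a') = 1
Position k = 0, exponent = n-1-k = 5
B^5 mod M = 13^5 mod 97 = 74
Delta = (1 - 7) * 74 mod 97 = 41
New hash = (43 + 41) mod 97 = 84

Answer: 84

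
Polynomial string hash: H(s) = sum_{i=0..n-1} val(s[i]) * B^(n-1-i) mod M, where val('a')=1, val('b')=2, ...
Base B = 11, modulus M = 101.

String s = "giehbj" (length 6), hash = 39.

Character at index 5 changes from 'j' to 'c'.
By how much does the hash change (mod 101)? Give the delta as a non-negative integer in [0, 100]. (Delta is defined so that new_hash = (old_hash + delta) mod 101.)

Delta formula: (val(new) - val(old)) * B^(n-1-k) mod M
  val('c') - val('j') = 3 - 10 = -7
  B^(n-1-k) = 11^0 mod 101 = 1
  Delta = -7 * 1 mod 101 = 94

Answer: 94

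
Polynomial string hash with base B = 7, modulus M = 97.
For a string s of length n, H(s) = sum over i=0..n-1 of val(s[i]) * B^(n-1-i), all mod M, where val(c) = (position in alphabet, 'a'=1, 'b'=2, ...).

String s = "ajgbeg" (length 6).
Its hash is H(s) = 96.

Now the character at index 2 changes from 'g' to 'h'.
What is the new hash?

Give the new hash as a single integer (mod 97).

val('g') = 7, val('h') = 8
Position k = 2, exponent = n-1-k = 3
B^3 mod M = 7^3 mod 97 = 52
Delta = (8 - 7) * 52 mod 97 = 52
New hash = (96 + 52) mod 97 = 51

Answer: 51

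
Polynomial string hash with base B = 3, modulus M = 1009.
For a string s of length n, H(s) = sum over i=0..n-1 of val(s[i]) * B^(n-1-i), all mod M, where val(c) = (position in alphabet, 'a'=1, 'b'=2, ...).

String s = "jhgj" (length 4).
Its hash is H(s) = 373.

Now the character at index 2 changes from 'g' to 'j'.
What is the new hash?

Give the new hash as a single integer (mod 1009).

Answer: 382

Derivation:
val('g') = 7, val('j') = 10
Position k = 2, exponent = n-1-k = 1
B^1 mod M = 3^1 mod 1009 = 3
Delta = (10 - 7) * 3 mod 1009 = 9
New hash = (373 + 9) mod 1009 = 382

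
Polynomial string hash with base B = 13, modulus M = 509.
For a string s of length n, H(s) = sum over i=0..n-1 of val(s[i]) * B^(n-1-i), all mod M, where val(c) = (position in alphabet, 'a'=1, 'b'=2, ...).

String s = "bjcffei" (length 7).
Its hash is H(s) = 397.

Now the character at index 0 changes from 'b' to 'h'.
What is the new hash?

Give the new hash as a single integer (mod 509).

val('b') = 2, val('h') = 8
Position k = 0, exponent = n-1-k = 6
B^6 mod M = 13^6 mod 509 = 471
Delta = (8 - 2) * 471 mod 509 = 281
New hash = (397 + 281) mod 509 = 169

Answer: 169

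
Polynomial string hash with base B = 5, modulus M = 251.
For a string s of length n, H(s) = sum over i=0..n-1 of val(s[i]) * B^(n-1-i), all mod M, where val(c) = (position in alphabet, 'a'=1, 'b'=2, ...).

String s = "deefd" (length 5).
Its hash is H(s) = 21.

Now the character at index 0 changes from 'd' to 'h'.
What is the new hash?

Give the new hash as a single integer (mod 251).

val('d') = 4, val('h') = 8
Position k = 0, exponent = n-1-k = 4
B^4 mod M = 5^4 mod 251 = 123
Delta = (8 - 4) * 123 mod 251 = 241
New hash = (21 + 241) mod 251 = 11

Answer: 11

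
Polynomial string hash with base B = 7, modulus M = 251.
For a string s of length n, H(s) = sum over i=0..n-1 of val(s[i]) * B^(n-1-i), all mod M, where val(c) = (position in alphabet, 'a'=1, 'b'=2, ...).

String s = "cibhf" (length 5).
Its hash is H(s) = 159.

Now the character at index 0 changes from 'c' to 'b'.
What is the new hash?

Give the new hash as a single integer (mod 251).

val('c') = 3, val('b') = 2
Position k = 0, exponent = n-1-k = 4
B^4 mod M = 7^4 mod 251 = 142
Delta = (2 - 3) * 142 mod 251 = 109
New hash = (159 + 109) mod 251 = 17

Answer: 17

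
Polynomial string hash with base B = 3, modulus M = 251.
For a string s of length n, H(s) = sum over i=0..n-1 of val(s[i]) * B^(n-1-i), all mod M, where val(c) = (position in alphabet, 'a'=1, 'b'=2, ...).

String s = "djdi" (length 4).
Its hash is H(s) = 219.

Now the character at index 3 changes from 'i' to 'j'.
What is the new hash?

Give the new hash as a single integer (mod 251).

Answer: 220

Derivation:
val('i') = 9, val('j') = 10
Position k = 3, exponent = n-1-k = 0
B^0 mod M = 3^0 mod 251 = 1
Delta = (10 - 9) * 1 mod 251 = 1
New hash = (219 + 1) mod 251 = 220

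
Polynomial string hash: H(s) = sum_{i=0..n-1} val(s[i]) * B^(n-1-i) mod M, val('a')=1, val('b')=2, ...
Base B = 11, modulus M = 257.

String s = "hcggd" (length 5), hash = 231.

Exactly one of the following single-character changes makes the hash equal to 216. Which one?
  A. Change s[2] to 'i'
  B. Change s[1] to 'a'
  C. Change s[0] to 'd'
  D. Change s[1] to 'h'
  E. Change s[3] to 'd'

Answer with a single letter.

Option A: s[2]='g'->'i', delta=(9-7)*11^2 mod 257 = 242, hash=231+242 mod 257 = 216 <-- target
Option B: s[1]='c'->'a', delta=(1-3)*11^3 mod 257 = 165, hash=231+165 mod 257 = 139
Option C: s[0]='h'->'d', delta=(4-8)*11^4 mod 257 = 32, hash=231+32 mod 257 = 6
Option D: s[1]='c'->'h', delta=(8-3)*11^3 mod 257 = 230, hash=231+230 mod 257 = 204
Option E: s[3]='g'->'d', delta=(4-7)*11^1 mod 257 = 224, hash=231+224 mod 257 = 198

Answer: A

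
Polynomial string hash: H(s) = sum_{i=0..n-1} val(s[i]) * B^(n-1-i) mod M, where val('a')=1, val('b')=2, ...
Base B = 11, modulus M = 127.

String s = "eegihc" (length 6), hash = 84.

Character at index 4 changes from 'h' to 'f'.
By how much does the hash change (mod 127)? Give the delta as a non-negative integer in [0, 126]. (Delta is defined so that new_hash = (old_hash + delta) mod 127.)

Answer: 105

Derivation:
Delta formula: (val(new) - val(old)) * B^(n-1-k) mod M
  val('f') - val('h') = 6 - 8 = -2
  B^(n-1-k) = 11^1 mod 127 = 11
  Delta = -2 * 11 mod 127 = 105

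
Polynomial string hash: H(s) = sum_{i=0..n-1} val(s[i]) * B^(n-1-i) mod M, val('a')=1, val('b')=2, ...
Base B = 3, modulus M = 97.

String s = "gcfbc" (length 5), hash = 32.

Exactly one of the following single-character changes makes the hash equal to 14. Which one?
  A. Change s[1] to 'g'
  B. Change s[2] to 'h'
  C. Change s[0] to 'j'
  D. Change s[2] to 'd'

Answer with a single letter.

Answer: D

Derivation:
Option A: s[1]='c'->'g', delta=(7-3)*3^3 mod 97 = 11, hash=32+11 mod 97 = 43
Option B: s[2]='f'->'h', delta=(8-6)*3^2 mod 97 = 18, hash=32+18 mod 97 = 50
Option C: s[0]='g'->'j', delta=(10-7)*3^4 mod 97 = 49, hash=32+49 mod 97 = 81
Option D: s[2]='f'->'d', delta=(4-6)*3^2 mod 97 = 79, hash=32+79 mod 97 = 14 <-- target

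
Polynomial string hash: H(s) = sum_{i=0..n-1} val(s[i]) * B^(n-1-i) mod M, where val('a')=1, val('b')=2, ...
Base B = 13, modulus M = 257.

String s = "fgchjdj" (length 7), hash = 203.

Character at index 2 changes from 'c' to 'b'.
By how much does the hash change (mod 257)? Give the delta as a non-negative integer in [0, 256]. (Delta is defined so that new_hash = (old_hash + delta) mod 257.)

Answer: 223

Derivation:
Delta formula: (val(new) - val(old)) * B^(n-1-k) mod M
  val('b') - val('c') = 2 - 3 = -1
  B^(n-1-k) = 13^4 mod 257 = 34
  Delta = -1 * 34 mod 257 = 223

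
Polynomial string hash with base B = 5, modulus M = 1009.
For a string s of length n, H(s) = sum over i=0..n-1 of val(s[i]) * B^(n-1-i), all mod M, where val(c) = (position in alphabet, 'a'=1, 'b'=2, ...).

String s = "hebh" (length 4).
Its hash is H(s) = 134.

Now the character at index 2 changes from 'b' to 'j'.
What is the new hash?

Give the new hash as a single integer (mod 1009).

val('b') = 2, val('j') = 10
Position k = 2, exponent = n-1-k = 1
B^1 mod M = 5^1 mod 1009 = 5
Delta = (10 - 2) * 5 mod 1009 = 40
New hash = (134 + 40) mod 1009 = 174

Answer: 174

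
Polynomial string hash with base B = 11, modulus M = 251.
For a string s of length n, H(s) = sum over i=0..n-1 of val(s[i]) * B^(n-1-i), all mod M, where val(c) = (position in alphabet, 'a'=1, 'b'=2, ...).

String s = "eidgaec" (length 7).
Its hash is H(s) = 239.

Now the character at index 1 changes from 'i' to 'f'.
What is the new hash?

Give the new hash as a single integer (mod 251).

val('i') = 9, val('f') = 6
Position k = 1, exponent = n-1-k = 5
B^5 mod M = 11^5 mod 251 = 160
Delta = (6 - 9) * 160 mod 251 = 22
New hash = (239 + 22) mod 251 = 10

Answer: 10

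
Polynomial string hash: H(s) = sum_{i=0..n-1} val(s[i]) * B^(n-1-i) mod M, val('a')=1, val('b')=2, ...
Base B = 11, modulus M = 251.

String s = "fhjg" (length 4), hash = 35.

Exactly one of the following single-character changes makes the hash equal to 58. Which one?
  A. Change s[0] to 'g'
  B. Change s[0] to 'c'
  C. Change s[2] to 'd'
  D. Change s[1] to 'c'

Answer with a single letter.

Answer: B

Derivation:
Option A: s[0]='f'->'g', delta=(7-6)*11^3 mod 251 = 76, hash=35+76 mod 251 = 111
Option B: s[0]='f'->'c', delta=(3-6)*11^3 mod 251 = 23, hash=35+23 mod 251 = 58 <-- target
Option C: s[2]='j'->'d', delta=(4-10)*11^1 mod 251 = 185, hash=35+185 mod 251 = 220
Option D: s[1]='h'->'c', delta=(3-8)*11^2 mod 251 = 148, hash=35+148 mod 251 = 183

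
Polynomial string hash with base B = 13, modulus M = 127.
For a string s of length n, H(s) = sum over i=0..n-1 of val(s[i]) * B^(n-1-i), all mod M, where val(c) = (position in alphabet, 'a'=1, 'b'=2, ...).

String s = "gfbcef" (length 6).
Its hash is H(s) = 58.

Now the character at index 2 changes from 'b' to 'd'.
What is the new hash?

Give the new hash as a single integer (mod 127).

Answer: 7

Derivation:
val('b') = 2, val('d') = 4
Position k = 2, exponent = n-1-k = 3
B^3 mod M = 13^3 mod 127 = 38
Delta = (4 - 2) * 38 mod 127 = 76
New hash = (58 + 76) mod 127 = 7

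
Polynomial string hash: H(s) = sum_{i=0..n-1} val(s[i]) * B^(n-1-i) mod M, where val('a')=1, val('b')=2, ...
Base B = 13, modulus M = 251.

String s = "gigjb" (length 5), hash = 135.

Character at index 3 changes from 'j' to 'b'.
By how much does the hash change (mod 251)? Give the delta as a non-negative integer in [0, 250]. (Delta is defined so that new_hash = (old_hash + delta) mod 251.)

Answer: 147

Derivation:
Delta formula: (val(new) - val(old)) * B^(n-1-k) mod M
  val('b') - val('j') = 2 - 10 = -8
  B^(n-1-k) = 13^1 mod 251 = 13
  Delta = -8 * 13 mod 251 = 147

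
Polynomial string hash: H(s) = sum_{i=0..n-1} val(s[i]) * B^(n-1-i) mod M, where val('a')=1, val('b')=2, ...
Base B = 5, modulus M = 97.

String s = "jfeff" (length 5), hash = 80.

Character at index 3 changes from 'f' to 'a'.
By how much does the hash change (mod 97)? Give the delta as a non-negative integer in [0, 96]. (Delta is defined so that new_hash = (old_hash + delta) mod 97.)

Answer: 72

Derivation:
Delta formula: (val(new) - val(old)) * B^(n-1-k) mod M
  val('a') - val('f') = 1 - 6 = -5
  B^(n-1-k) = 5^1 mod 97 = 5
  Delta = -5 * 5 mod 97 = 72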